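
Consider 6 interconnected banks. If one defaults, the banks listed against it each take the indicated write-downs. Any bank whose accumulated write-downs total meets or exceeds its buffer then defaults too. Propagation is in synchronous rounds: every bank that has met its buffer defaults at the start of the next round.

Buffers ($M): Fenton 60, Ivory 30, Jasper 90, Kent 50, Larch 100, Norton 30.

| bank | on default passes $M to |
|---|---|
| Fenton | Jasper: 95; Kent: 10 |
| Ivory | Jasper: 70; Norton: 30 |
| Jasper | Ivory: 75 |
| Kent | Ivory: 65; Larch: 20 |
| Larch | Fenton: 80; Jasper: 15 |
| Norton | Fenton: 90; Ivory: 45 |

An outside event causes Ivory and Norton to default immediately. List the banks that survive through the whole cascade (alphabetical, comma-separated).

Kent, Larch

Round 1 — Ivory, Norton default (initial).
  Fenton: +90 → 90 ≥ 60
  Jasper: +70 → 70 < 90
Round 2 — Fenton defaults.
  Jasper: +95 → 165 ≥ 90
  Kent: +10 → 10 < 50
Round 3 — Jasper defaults.
No further defaults.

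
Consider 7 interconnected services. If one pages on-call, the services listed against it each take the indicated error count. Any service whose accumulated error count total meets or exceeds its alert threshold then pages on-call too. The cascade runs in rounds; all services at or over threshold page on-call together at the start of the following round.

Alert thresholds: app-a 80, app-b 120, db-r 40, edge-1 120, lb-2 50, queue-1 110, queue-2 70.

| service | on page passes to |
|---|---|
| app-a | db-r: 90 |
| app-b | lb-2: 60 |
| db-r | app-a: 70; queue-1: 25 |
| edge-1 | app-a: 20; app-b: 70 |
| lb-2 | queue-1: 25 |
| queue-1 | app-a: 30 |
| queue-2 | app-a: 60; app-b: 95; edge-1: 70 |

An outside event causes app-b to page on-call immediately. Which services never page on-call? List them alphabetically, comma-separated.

Round 1 — app-b pages on-call (initial).
  lb-2: +60 → 60 ≥ 50
Round 2 — lb-2 pages on-call.
  queue-1: +25 → 25 < 110
No further pages.

app-a, db-r, edge-1, queue-1, queue-2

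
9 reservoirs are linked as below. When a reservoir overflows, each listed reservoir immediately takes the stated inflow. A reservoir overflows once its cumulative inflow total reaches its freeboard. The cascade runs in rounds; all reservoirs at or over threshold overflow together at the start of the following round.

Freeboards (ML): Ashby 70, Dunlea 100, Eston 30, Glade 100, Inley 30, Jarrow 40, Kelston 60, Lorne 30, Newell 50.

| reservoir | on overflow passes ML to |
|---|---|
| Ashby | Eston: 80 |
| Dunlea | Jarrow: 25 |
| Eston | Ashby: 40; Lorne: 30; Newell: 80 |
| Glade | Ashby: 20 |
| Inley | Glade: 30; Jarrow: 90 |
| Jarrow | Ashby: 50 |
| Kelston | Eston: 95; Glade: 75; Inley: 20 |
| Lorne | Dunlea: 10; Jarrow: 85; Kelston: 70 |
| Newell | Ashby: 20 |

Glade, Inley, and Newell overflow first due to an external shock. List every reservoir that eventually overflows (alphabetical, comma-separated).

Round 1 — Glade, Inley, Newell overflow (initial).
  Ashby: +20+20 → 40 < 70
  Jarrow: +90 → 90 ≥ 40
Round 2 — Jarrow overflows.
  Ashby: +50 → 90 ≥ 70
Round 3 — Ashby overflows.
  Eston: +80 → 80 ≥ 30
Round 4 — Eston overflows.
  Lorne: +30 → 30 ≥ 30
Round 5 — Lorne overflows.
  Dunlea: +10 → 10 < 100
  Kelston: +70 → 70 ≥ 60
Round 6 — Kelston overflows.
No further overflows.

Ashby, Eston, Glade, Inley, Jarrow, Kelston, Lorne, Newell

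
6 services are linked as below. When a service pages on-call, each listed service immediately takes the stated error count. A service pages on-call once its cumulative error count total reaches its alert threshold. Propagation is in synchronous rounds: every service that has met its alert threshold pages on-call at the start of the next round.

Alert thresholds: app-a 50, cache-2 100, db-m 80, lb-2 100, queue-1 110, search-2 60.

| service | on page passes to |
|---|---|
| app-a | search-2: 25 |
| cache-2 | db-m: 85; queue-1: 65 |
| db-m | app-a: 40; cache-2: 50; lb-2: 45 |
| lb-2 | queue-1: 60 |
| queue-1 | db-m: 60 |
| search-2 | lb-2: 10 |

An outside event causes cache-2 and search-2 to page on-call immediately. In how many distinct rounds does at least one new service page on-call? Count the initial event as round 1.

Round 1 — cache-2, search-2 page on-call (initial).
  db-m: +85 → 85 ≥ 80
  lb-2: +10 → 10 < 100
  queue-1: +65 → 65 < 110
Round 2 — db-m pages on-call.
  app-a: +40 → 40 < 50
  lb-2: +45 → 55 < 100
No further pages.

2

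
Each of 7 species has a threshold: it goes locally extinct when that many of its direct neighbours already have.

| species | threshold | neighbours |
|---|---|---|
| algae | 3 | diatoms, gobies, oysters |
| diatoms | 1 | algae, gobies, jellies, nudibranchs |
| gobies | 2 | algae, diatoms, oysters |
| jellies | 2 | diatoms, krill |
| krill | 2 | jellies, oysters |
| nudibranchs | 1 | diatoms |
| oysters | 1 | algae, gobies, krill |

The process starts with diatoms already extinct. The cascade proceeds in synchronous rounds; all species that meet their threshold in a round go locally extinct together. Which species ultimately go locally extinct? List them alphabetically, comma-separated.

diatoms, nudibranchs

Round 1 — diatoms goes locally extinct (initial).
Round 2 — checking thresholds:
  algae: 1 of 3 neighbours < 3, holds.
  gobies: 1 of 3 neighbours < 2, holds.
  jellies: 1 of 2 neighbours < 2, holds.
  nudibranchs: 1 of 1 neighbours ≥ 1, goes locally extinct.
Round 3 — no new extinctions; cascade stops.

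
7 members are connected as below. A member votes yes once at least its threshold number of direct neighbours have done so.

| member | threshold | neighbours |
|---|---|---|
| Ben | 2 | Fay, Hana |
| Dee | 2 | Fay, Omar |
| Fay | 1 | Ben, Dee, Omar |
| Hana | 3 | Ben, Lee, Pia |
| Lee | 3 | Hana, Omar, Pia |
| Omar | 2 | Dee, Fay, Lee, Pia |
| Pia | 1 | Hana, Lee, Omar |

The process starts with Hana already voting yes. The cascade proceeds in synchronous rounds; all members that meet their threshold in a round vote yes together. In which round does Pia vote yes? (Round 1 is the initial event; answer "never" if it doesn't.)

2

Round 1 — Hana votes yes (initial).
Round 2 — checking thresholds:
  Ben: 1 of 2 neighbours < 2, not yet.
  Lee: 1 of 3 neighbours < 3, not yet.
  Pia: 1 of 3 neighbours ≥ 1, votes yes.
Round 3 — no new yes votes; cascade stops.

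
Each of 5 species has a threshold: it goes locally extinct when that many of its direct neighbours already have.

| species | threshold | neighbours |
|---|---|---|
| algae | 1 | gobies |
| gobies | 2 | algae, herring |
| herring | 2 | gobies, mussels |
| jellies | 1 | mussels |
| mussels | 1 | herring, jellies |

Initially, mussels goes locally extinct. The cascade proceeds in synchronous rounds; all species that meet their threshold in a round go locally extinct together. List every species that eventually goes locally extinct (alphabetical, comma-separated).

Round 1 — mussels goes locally extinct (initial).
Round 2 — checking thresholds:
  herring: 1 of 2 neighbours < 2, below threshold.
  jellies: 1 of 1 neighbours ≥ 1, goes locally extinct.
Round 3 — no new extinctions; cascade stops.

jellies, mussels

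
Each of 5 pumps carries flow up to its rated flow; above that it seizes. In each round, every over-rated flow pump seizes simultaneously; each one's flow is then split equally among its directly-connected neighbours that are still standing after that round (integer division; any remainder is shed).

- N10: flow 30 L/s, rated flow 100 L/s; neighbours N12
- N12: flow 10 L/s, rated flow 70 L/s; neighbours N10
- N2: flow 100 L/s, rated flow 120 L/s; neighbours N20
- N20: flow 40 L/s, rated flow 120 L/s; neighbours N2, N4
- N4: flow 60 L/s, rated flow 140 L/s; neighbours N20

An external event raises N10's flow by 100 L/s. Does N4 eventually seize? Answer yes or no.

no

Round 1 — N10 at 130 > 100. N10 seizes.
  N10 sheds 130 L/s to N12: 130 each.
    N12: 10+130 = 140 > 70
Round 2 — N12 seizes.
  N12 sheds 140 L/s: no online neighbours, lost.
No further seizures.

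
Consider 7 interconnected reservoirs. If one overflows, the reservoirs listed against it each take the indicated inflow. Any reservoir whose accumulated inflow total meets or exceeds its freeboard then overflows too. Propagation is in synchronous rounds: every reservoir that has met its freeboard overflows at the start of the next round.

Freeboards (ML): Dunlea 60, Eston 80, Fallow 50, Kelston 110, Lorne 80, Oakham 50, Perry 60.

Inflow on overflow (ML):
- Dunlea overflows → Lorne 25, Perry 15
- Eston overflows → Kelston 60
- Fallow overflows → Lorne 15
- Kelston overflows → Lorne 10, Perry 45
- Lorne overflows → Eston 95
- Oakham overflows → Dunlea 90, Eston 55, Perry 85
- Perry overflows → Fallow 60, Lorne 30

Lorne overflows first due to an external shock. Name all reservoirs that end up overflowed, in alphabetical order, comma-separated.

Round 1 — Lorne overflows (initial).
  Eston: +95 → 95 ≥ 80
Round 2 — Eston overflows.
  Kelston: +60 → 60 < 110
No further overflows.

Eston, Lorne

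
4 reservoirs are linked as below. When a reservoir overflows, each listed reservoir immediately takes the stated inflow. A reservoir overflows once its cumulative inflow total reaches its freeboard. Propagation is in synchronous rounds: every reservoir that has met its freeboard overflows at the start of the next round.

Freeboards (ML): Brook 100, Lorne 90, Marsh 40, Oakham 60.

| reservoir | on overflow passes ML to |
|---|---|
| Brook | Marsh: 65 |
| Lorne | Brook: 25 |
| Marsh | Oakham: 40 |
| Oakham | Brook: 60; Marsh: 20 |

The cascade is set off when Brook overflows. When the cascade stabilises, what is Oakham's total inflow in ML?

40

Round 1 — Brook overflows (initial).
  Marsh: +65 → 65 ≥ 40
Round 2 — Marsh overflows.
  Oakham: +40 → 40 < 60
No further overflows.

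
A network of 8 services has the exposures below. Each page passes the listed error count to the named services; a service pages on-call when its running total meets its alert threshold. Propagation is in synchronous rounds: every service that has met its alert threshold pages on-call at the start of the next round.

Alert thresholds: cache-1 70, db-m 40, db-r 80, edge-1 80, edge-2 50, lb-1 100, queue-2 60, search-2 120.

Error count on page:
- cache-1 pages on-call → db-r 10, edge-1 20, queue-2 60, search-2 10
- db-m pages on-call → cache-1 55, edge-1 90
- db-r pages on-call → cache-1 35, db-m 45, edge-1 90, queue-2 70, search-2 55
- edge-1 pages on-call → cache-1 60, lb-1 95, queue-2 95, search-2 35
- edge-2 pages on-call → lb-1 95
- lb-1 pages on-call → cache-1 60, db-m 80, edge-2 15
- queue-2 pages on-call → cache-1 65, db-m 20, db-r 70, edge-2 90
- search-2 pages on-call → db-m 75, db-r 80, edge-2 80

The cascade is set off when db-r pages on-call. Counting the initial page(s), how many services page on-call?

7

Round 1 — db-r pages on-call (initial).
  cache-1: +35 → 35 < 70
  db-m: +45 → 45 ≥ 40
  edge-1: +90 → 90 ≥ 80
  queue-2: +70 → 70 ≥ 60
  search-2: +55 → 55 < 120
Round 2 — db-m, edge-1, queue-2 page on-call.
  cache-1: +55+60+65 → 215 ≥ 70
  edge-2: +90 → 90 ≥ 50
  lb-1: +95 → 95 < 100
  search-2: +35 → 90 < 120
Round 3 — cache-1, edge-2 page on-call.
  lb-1: +95 → 190 ≥ 100
  search-2: +10 → 100 < 120
Round 4 — lb-1 pages on-call.
No further pages.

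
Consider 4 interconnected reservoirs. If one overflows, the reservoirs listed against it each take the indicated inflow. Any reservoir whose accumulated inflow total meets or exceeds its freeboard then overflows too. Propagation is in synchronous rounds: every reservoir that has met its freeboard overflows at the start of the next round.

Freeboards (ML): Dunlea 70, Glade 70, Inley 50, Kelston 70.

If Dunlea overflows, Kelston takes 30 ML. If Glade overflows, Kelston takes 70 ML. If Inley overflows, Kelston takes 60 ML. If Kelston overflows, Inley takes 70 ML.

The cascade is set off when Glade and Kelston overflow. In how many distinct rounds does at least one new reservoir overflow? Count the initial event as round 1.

Round 1 — Glade, Kelston overflow (initial).
  Inley: +70 → 70 ≥ 50
Round 2 — Inley overflows.
No further overflows.

2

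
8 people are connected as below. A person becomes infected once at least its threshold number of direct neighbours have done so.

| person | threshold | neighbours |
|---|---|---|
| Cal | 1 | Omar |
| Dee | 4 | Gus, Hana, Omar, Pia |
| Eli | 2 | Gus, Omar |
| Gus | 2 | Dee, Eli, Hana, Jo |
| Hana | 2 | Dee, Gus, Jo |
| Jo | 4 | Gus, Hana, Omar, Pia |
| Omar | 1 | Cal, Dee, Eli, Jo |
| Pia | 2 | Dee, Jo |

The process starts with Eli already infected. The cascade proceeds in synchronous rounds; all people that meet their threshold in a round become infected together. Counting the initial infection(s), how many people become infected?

3

Round 1 — Eli becomes infected (initial).
Round 2 — checking thresholds:
  Gus: 1 of 4 neighbours < 2, not yet.
  Omar: 1 of 4 neighbours ≥ 1, becomes infected.
Round 3 — checking thresholds:
  Cal: 1 of 1 neighbours ≥ 1, becomes infected.
  Dee: 1 of 4 neighbours < 4, not yet.
  Gus: 1 of 4 neighbours < 2, not yet.
  Jo: 1 of 4 neighbours < 4, not yet.
Round 4 — no new infections; cascade stops.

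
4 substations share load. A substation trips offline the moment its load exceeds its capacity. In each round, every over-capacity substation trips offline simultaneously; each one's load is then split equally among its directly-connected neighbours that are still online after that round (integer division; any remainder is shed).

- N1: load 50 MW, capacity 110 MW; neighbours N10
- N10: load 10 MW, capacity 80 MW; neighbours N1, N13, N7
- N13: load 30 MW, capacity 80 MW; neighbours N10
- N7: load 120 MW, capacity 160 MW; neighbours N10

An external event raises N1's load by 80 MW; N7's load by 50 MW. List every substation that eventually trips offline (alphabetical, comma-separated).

N1, N10, N13, N7

Round 1 — N1 at 130 > 110; N7 at 170 > 160. N1, N7 trip offline.
  N1 sheds 130 MW to N10: 130 each.
    N10: 10+130 = 140 > 80
  N7 sheds 170 MW to N10: 170 each.
    N10: 140+170 = 310 > 80
Round 2 — N10 trips offline.
  N10 sheds 310 MW to N13: 310 each.
    N13: 30+310 = 340 > 80
Round 3 — N13 trips offline.
  N13 sheds 340 MW: no online neighbours, lost.
No further trips.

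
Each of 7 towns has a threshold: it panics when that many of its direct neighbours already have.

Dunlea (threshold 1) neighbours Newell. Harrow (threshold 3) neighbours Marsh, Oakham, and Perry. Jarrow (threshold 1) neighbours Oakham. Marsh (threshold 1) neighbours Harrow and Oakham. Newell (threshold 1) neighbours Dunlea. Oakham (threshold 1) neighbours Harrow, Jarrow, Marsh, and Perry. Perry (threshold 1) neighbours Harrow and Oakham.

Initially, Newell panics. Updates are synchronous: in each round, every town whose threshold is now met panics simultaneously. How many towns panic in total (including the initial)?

2

Round 1 — Newell panics (initial).
Round 2 — checking thresholds:
  Dunlea: 1 of 1 neighbours ≥ 1, panics.
Round 3 — no new panics; cascade stops.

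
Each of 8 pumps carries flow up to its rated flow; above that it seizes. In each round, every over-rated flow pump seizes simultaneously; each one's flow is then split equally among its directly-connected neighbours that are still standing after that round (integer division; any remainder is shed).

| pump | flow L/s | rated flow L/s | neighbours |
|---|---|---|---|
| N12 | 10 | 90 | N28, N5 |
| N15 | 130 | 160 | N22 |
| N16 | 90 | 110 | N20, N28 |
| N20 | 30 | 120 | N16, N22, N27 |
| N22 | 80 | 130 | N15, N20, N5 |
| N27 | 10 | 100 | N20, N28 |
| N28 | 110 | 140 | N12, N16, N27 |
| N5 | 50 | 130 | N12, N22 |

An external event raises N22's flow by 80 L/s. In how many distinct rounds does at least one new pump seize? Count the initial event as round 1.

Round 1 — N22 at 160 > 130. N22 seizes.
  N22 sheds 160 L/s to N15, N20, N5: 53 each (1 lost).
    N15: 130+53 = 183 > 160
    N20: 30+53 = 83 ≤ 120
    N5: 50+53 = 103 ≤ 130
Round 2 — N15 seizes.
  N15 sheds 183 L/s: no online neighbours, lost.
No further seizures.

2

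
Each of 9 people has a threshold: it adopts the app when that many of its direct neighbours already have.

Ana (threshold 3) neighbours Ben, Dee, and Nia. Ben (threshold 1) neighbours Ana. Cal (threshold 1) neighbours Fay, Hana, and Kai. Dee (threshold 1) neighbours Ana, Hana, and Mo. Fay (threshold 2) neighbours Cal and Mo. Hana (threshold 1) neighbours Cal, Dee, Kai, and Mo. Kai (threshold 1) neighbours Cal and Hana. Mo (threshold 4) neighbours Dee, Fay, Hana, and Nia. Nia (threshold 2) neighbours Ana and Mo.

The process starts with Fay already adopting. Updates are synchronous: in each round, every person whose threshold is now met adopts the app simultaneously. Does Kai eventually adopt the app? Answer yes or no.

Round 1 — Fay adopts the app (initial).
Round 2 — checking thresholds:
  Cal: 1 of 3 neighbours ≥ 1, adopts the app.
  Mo: 1 of 4 neighbours < 4, holds.
Round 3 — checking thresholds:
  Hana: 1 of 4 neighbours ≥ 1, adopts the app.
  Kai: 1 of 2 neighbours ≥ 1, adopts the app.
  Mo: 1 of 4 neighbours < 4, holds.
Round 4 — checking thresholds:
  Dee: 1 of 3 neighbours ≥ 1, adopts the app.
  Mo: 2 of 4 neighbours < 4, holds.
Round 5 — no new adoptions; cascade stops.

yes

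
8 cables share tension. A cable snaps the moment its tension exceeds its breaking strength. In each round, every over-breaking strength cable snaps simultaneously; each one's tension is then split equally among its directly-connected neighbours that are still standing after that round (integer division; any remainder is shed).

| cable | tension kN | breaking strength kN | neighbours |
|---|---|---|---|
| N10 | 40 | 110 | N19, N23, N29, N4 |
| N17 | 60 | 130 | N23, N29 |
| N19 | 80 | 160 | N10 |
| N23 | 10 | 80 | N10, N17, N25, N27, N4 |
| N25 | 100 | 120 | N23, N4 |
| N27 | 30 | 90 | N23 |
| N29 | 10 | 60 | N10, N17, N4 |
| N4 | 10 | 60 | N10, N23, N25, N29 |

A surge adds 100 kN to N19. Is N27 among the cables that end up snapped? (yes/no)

Round 1 — N19 at 180 > 160. N19 snaps.
  N19 sheds 180 kN to N10: 180 each.
    N10: 40+180 = 220 > 110
Round 2 — N10 snaps.
  N10 sheds 220 kN to N23, N29, N4: 73 each (1 lost).
    N23: 10+73 = 83 > 80
    N29: 10+73 = 83 > 60
    N4: 10+73 = 83 > 60
Round 3 — N23, N29, N4 snap.
  N23 sheds 83 kN to N17, N25, N27: 27 each (2 lost).
    N17: 60+27 = 87 ≤ 130
    N25: 100+27 = 127 > 120
    N27: 30+27 = 57 ≤ 90
  N29 sheds 83 kN to N17: 83 each.
    N17: 87+83 = 170 > 130
  N4 sheds 83 kN to N25: 83 each.
    N25: 127+83 = 210 > 120
Round 4 — N17, N25 snap.
  N17 sheds 170 kN: no online neighbours, lost.
  N25 sheds 210 kN: no online neighbours, lost.
No further breaks.

no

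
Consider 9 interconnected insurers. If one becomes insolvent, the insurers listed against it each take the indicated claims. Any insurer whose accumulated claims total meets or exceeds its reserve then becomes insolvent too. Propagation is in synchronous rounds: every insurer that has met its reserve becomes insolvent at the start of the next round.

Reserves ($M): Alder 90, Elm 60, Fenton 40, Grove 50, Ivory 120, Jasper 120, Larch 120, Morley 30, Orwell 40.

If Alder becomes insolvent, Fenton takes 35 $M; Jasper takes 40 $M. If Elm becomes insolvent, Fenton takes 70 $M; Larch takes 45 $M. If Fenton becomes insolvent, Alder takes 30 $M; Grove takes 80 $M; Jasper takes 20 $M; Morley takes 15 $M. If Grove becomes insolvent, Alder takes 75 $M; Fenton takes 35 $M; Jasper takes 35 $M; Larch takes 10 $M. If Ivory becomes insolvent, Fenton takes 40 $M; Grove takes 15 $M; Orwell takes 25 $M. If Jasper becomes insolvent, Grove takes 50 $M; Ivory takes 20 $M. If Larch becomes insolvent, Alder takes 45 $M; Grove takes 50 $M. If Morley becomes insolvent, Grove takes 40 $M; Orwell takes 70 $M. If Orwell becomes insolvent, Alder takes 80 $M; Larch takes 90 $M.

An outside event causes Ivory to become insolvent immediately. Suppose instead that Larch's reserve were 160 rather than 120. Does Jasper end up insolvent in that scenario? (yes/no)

With Larch's reserve at 160:
Round 1 — Ivory becomes insolvent (initial).
  Fenton: +40 → 40 ≥ 40
  Grove: +15 → 15 < 50
  Orwell: +25 → 25 < 40
Round 2 — Fenton becomes insolvent.
  Alder: +30 → 30 < 90
  Grove: +80 → 95 ≥ 50
  Jasper: +20 → 20 < 120
  Morley: +15 → 15 < 30
Round 3 — Grove becomes insolvent.
  Alder: +75 → 105 ≥ 90
  Jasper: +35 → 55 < 120
  Larch: +10 → 10 < 160
Round 4 — Alder becomes insolvent.
  Jasper: +40 → 95 < 120
No further insolvencies.

no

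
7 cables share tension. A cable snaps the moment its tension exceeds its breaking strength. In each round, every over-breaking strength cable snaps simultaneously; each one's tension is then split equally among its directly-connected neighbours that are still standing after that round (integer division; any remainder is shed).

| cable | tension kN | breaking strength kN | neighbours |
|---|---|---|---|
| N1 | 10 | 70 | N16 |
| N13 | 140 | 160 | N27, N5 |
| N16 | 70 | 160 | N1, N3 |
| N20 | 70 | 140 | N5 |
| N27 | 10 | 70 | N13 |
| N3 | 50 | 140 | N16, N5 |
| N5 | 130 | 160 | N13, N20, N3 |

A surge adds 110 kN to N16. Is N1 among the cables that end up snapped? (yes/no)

Round 1 — N16 at 180 > 160. N16 snaps.
  N16 sheds 180 kN to N1, N3: 90 each.
    N1: 10+90 = 100 > 70
    N3: 50+90 = 140 ≤ 140
Round 2 — N1 snaps.
  N1 sheds 100 kN: no online neighbours, lost.
No further breaks.

yes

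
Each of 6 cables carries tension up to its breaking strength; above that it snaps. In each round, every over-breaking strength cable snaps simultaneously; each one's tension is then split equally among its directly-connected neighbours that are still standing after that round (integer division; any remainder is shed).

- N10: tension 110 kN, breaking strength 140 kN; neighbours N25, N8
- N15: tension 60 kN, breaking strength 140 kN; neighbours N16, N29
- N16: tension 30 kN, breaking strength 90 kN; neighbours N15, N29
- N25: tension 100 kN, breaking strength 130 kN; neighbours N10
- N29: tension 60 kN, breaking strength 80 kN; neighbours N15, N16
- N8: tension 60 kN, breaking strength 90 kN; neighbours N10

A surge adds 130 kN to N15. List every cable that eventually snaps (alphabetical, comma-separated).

N15, N16, N29

Round 1 — N15 at 190 > 140. N15 snaps.
  N15 sheds 190 kN to N16, N29: 95 each.
    N16: 30+95 = 125 > 90
    N29: 60+95 = 155 > 80
Round 2 — N16, N29 snap.
  N16 sheds 125 kN: no online neighbours, lost.
  N29 sheds 155 kN: no online neighbours, lost.
No further breaks.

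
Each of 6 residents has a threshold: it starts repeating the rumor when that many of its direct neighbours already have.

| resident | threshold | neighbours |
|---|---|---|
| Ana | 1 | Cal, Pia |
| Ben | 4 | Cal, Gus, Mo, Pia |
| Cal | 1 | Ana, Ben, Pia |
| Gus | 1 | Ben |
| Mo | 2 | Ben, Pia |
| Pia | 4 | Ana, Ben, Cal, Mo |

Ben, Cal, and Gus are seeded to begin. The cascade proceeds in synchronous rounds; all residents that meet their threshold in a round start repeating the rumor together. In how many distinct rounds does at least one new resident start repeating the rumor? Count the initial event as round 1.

2

Round 1 — Ben, Cal, Gus start repeating the rumor (initial).
Round 2 — checking thresholds:
  Ana: 1 of 2 neighbours ≥ 1, starts repeating the rumor.
  Mo: 1 of 2 neighbours < 2, holds.
  Pia: 2 of 4 neighbours < 4, holds.
Round 3 — no new spreads; cascade stops.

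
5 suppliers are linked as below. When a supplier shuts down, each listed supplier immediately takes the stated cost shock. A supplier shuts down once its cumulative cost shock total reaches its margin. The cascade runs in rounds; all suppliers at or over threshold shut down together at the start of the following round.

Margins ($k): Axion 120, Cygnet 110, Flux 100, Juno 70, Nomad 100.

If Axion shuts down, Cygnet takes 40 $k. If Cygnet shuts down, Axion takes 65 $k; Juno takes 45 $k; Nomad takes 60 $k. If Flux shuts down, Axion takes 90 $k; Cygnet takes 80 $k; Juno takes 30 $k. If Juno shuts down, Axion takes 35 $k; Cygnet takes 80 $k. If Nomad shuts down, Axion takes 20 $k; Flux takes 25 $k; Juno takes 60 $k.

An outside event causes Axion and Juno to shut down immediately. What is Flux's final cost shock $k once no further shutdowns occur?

0

Round 1 — Axion, Juno shut down (initial).
  Cygnet: +40+80 → 120 ≥ 110
Round 2 — Cygnet shuts down.
  Nomad: +60 → 60 < 100
No further shutdowns.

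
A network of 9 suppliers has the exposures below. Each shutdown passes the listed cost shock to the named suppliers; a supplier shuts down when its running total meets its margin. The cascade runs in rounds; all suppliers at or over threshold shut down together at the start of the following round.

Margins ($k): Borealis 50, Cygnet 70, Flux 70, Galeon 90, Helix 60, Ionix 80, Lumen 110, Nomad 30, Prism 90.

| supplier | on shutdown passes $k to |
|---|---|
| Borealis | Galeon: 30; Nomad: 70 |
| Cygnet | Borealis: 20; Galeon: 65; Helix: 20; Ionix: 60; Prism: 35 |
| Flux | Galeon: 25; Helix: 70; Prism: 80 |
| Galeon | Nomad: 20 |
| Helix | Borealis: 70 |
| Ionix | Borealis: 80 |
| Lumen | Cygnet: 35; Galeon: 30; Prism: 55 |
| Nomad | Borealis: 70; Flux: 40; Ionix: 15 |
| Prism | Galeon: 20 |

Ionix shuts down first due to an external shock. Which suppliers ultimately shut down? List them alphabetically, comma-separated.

Borealis, Ionix, Nomad

Round 1 — Ionix shuts down (initial).
  Borealis: +80 → 80 ≥ 50
Round 2 — Borealis shuts down.
  Galeon: +30 → 30 < 90
  Nomad: +70 → 70 ≥ 30
Round 3 — Nomad shuts down.
  Flux: +40 → 40 < 70
No further shutdowns.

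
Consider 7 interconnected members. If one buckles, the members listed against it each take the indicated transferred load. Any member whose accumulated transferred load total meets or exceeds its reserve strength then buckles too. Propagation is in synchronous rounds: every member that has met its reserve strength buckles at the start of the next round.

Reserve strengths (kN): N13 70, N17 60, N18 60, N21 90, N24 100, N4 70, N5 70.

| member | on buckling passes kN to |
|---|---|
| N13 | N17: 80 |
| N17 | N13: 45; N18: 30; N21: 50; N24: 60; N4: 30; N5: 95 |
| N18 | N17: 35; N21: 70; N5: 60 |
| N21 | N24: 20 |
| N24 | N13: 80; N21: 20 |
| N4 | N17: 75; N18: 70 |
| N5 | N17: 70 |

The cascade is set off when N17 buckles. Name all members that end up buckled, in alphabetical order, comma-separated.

N17, N5

Round 1 — N17 buckles (initial).
  N13: +45 → 45 < 70
  N18: +30 → 30 < 60
  N21: +50 → 50 < 90
  N24: +60 → 60 < 100
  N4: +30 → 30 < 70
  N5: +95 → 95 ≥ 70
Round 2 — N5 buckles.
No further bucklings.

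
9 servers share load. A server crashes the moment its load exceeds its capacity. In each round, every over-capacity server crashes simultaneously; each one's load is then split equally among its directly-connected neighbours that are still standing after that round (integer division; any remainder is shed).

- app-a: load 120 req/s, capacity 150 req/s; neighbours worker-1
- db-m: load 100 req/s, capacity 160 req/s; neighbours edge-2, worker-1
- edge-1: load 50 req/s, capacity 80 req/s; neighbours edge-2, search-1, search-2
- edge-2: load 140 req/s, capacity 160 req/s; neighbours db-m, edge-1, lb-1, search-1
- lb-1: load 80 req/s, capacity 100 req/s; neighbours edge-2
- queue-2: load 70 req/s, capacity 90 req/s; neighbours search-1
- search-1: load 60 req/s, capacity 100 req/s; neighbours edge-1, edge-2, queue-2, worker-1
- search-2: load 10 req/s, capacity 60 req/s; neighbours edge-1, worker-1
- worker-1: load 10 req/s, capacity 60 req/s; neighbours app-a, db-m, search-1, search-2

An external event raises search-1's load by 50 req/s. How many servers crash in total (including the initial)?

9

Round 1 — search-1 at 110 > 100. search-1 crashes.
  search-1 sheds 110 req/s to edge-1, edge-2, queue-2, worker-1: 27 each (2 lost).
    edge-1: 50+27 = 77 ≤ 80
    edge-2: 140+27 = 167 > 160
    queue-2: 70+27 = 97 > 90
    worker-1: 10+27 = 37 ≤ 60
Round 2 — edge-2, queue-2 crash.
  edge-2 sheds 167 req/s to db-m, edge-1, lb-1: 55 each (2 lost).
    db-m: 100+55 = 155 ≤ 160
    edge-1: 77+55 = 132 > 80
    lb-1: 80+55 = 135 > 100
  queue-2 sheds 97 req/s: no online neighbours, lost.
Round 3 — edge-1, lb-1 crash.
  edge-1 sheds 132 req/s to search-2: 132 each.
    search-2: 10+132 = 142 > 60
  lb-1 sheds 135 req/s: no online neighbours, lost.
Round 4 — search-2 crashes.
  search-2 sheds 142 req/s to worker-1: 142 each.
    worker-1: 37+142 = 179 > 60
Round 5 — worker-1 crashes.
  worker-1 sheds 179 req/s to app-a, db-m: 89 each (1 lost).
    app-a: 120+89 = 209 > 150
    db-m: 155+89 = 244 > 160
Round 6 — app-a, db-m crash.
  app-a sheds 209 req/s: no online neighbours, lost.
  db-m sheds 244 req/s: no online neighbours, lost.
No further crashes.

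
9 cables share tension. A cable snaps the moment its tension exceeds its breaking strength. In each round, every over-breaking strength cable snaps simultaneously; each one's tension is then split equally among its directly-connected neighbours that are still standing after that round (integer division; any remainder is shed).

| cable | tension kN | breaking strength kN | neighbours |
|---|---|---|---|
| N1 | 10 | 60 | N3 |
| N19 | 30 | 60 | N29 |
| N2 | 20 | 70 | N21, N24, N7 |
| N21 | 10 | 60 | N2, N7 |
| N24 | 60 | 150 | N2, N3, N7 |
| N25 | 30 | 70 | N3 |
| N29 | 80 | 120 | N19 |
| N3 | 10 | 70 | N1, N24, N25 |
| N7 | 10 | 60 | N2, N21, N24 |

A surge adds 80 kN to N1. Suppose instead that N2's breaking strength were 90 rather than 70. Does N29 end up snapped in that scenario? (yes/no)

no

With N2's breaking strength at 90:
Round 1 — N1 at 90 > 60. N1 snaps.
  N1 sheds 90 kN to N3: 90 each.
    N3: 10+90 = 100 > 70
Round 2 — N3 snaps.
  N3 sheds 100 kN to N24, N25: 50 each.
    N24: 60+50 = 110 ≤ 150
    N25: 30+50 = 80 > 70
Round 3 — N25 snaps.
  N25 sheds 80 kN: no online neighbours, lost.
No further breaks.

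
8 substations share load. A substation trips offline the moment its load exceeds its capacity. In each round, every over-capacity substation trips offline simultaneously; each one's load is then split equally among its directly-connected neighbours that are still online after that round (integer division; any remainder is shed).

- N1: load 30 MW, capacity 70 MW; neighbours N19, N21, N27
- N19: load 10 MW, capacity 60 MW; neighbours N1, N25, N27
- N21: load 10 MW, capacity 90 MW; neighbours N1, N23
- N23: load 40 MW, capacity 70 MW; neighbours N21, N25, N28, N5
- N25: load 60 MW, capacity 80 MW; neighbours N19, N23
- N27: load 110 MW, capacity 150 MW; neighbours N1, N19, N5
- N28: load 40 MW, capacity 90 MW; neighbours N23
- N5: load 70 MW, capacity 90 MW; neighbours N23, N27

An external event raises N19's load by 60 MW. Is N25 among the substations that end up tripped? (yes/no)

yes

Round 1 — N19 at 70 > 60. N19 trips offline.
  N19 sheds 70 MW to N1, N25, N27: 23 each (1 lost).
    N1: 30+23 = 53 ≤ 70
    N25: 60+23 = 83 > 80
    N27: 110+23 = 133 ≤ 150
Round 2 — N25 trips offline.
  N25 sheds 83 MW to N23: 83 each.
    N23: 40+83 = 123 > 70
Round 3 — N23 trips offline.
  N23 sheds 123 MW to N21, N28, N5: 41 each.
    N21: 10+41 = 51 ≤ 90
    N28: 40+41 = 81 ≤ 90
    N5: 70+41 = 111 > 90
Round 4 — N5 trips offline.
  N5 sheds 111 MW to N27: 111 each.
    N27: 133+111 = 244 > 150
Round 5 — N27 trips offline.
  N27 sheds 244 MW to N1: 244 each.
    N1: 53+244 = 297 > 70
Round 6 — N1 trips offline.
  N1 sheds 297 MW to N21: 297 each.
    N21: 51+297 = 348 > 90
Round 7 — N21 trips offline.
  N21 sheds 348 MW: no online neighbours, lost.
No further trips.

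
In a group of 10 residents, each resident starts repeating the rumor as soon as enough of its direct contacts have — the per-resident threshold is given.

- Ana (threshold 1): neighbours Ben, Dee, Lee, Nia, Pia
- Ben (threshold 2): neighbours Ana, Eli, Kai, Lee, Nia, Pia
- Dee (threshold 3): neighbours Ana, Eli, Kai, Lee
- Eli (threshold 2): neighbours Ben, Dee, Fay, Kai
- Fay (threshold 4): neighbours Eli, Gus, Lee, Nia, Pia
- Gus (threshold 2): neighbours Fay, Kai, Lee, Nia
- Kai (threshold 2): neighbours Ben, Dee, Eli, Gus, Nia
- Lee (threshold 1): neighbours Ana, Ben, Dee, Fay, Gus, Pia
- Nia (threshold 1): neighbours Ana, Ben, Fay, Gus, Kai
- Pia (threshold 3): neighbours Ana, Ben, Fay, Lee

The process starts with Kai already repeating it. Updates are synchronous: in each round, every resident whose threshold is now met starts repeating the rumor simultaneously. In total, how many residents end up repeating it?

10

Round 1 — Kai starts repeating the rumor (initial).
Round 2 — checking thresholds:
  Ben: 1 of 6 neighbours < 2, holds.
  Dee: 1 of 4 neighbours < 3, holds.
  Eli: 1 of 4 neighbours < 2, holds.
  Gus: 1 of 4 neighbours < 2, holds.
  Nia: 1 of 5 neighbours ≥ 1, starts repeating the rumor.
Round 3 — checking thresholds:
  Ana: 1 of 5 neighbours ≥ 1, starts repeating the rumor.
  Ben: 2 of 6 neighbours ≥ 2, starts repeating the rumor.
  Dee: 1 of 4 neighbours < 3, holds.
  Eli: 1 of 4 neighbours < 2, holds.
  Fay: 1 of 5 neighbours < 4, holds.
  Gus: 2 of 4 neighbours ≥ 2, starts repeating the rumor.
Round 4 — checking thresholds:
  Dee: 2 of 4 neighbours < 3, holds.
  Eli: 2 of 4 neighbours ≥ 2, starts repeating the rumor.
  Fay: 2 of 5 neighbours < 4, holds.
  Lee: 3 of 6 neighbours ≥ 1, starts repeating the rumor.
  Pia: 2 of 4 neighbours < 3, holds.
Round 5 — checking thresholds:
  Dee: 4 of 4 neighbours ≥ 3, starts repeating the rumor.
  Fay: 4 of 5 neighbours ≥ 4, starts repeating the rumor.
  Pia: 3 of 4 neighbours ≥ 3, starts repeating the rumor.
Round 6 — no new spreads; cascade stops.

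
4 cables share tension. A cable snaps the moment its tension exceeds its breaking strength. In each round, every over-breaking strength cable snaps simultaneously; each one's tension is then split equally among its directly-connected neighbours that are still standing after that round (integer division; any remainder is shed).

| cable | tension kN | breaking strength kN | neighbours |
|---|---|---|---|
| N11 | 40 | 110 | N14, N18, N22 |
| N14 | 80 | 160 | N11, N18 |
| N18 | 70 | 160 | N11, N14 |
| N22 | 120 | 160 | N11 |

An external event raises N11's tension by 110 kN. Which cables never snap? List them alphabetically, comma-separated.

Round 1 — N11 at 150 > 110. N11 snaps.
  N11 sheds 150 kN to N14, N18, N22: 50 each.
    N14: 80+50 = 130 ≤ 160
    N18: 70+50 = 120 ≤ 160
    N22: 120+50 = 170 > 160
Round 2 — N22 snaps.
  N22 sheds 170 kN: no online neighbours, lost.
No further breaks.

N14, N18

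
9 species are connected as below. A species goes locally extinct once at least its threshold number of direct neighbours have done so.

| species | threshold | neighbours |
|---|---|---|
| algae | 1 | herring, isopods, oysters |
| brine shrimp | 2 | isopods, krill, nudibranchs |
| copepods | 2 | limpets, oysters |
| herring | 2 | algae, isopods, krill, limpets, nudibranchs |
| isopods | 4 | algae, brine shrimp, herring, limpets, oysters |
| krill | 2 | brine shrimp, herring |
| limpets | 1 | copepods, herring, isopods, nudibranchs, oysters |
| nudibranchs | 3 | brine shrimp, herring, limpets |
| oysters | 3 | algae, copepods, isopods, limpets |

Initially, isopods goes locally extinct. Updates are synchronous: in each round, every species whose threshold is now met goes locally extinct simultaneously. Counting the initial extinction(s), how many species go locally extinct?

Round 1 — isopods goes locally extinct (initial).
Round 2 — checking thresholds:
  algae: 1 of 3 neighbours ≥ 1, goes locally extinct.
  brine shrimp: 1 of 3 neighbours < 2, below threshold.
  herring: 1 of 5 neighbours < 2, below threshold.
  limpets: 1 of 5 neighbours ≥ 1, goes locally extinct.
  oysters: 1 of 4 neighbours < 3, below threshold.
Round 3 — checking thresholds:
  brine shrimp: 1 of 3 neighbours < 2, below threshold.
  copepods: 1 of 2 neighbours < 2, below threshold.
  herring: 3 of 5 neighbours ≥ 2, goes locally extinct.
  nudibranchs: 1 of 3 neighbours < 3, below threshold.
  oysters: 3 of 4 neighbours ≥ 3, goes locally extinct.
Round 4 — checking thresholds:
  brine shrimp: 1 of 3 neighbours < 2, below threshold.
  copepods: 2 of 2 neighbours ≥ 2, goes locally extinct.
  krill: 1 of 2 neighbours < 2, below threshold.
  nudibranchs: 2 of 3 neighbours < 3, below threshold.
Round 5 — no new extinctions; cascade stops.

6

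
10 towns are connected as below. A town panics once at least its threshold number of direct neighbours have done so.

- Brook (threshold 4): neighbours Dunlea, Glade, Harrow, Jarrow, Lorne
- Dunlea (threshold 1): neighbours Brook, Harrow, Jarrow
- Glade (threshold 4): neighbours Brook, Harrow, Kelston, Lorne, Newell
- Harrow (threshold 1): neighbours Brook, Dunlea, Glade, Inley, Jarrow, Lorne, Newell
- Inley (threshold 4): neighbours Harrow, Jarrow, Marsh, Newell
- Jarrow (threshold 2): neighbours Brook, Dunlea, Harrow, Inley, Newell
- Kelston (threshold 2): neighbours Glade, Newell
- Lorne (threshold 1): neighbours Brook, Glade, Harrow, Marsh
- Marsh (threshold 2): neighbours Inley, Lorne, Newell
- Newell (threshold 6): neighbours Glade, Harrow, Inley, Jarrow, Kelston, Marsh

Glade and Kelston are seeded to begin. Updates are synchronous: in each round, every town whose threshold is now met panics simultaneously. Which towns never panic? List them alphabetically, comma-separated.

Inley, Marsh, Newell

Round 1 — Glade, Kelston panic (initial).
Round 2 — checking thresholds:
  Brook: 1 of 5 neighbours < 4, not yet.
  Harrow: 1 of 7 neighbours ≥ 1, panics.
  Lorne: 1 of 4 neighbours ≥ 1, panics.
  Newell: 2 of 6 neighbours < 6, not yet.
Round 3 — checking thresholds:
  Brook: 3 of 5 neighbours < 4, not yet.
  Dunlea: 1 of 3 neighbours ≥ 1, panics.
  Inley: 1 of 4 neighbours < 4, not yet.
  Jarrow: 1 of 5 neighbours < 2, not yet.
  Marsh: 1 of 3 neighbours < 2, not yet.
  Newell: 3 of 6 neighbours < 6, not yet.
Round 4 — checking thresholds:
  Brook: 4 of 5 neighbours ≥ 4, panics.
  Inley: 1 of 4 neighbours < 4, not yet.
  Jarrow: 2 of 5 neighbours ≥ 2, panics.
  Marsh: 1 of 3 neighbours < 2, not yet.
  Newell: 3 of 6 neighbours < 6, not yet.
Round 5 — no new panics; cascade stops.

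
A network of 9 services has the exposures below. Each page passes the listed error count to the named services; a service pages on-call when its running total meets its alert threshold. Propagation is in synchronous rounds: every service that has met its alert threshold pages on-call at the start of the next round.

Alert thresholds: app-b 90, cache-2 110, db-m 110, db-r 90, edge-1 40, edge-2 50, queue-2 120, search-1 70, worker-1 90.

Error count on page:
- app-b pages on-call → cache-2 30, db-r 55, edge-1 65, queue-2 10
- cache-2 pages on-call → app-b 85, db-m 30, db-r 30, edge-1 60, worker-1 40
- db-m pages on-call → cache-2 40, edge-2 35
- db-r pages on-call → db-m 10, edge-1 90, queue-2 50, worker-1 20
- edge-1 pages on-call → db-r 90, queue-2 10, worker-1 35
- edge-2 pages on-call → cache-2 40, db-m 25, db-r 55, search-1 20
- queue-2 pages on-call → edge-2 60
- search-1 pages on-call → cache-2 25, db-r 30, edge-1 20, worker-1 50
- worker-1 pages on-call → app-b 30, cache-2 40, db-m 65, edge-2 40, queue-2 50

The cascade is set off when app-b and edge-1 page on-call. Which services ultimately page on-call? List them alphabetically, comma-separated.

app-b, db-r, edge-1

Round 1 — app-b, edge-1 page on-call (initial).
  cache-2: +30 → 30 < 110
  db-r: +55+90 → 145 ≥ 90
  queue-2: +10+10 → 20 < 120
  worker-1: +35 → 35 < 90
Round 2 — db-r pages on-call.
  db-m: +10 → 10 < 110
  queue-2: +50 → 70 < 120
  worker-1: +20 → 55 < 90
No further pages.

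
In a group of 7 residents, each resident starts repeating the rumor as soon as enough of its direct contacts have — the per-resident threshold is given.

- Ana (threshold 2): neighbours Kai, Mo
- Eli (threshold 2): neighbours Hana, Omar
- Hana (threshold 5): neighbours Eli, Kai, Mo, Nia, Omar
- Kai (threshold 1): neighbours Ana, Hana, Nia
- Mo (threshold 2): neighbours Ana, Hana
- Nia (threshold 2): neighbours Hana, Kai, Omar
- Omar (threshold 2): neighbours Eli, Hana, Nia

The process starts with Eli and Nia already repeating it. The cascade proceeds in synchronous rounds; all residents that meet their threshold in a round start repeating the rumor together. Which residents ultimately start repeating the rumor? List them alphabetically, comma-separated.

Eli, Kai, Nia, Omar

Round 1 — Eli, Nia start repeating the rumor (initial).
Round 2 — checking thresholds:
  Hana: 2 of 5 neighbours < 5, below threshold.
  Kai: 1 of 3 neighbours ≥ 1, starts repeating the rumor.
  Omar: 2 of 3 neighbours ≥ 2, starts repeating the rumor.
Round 3 — no new spreads; cascade stops.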